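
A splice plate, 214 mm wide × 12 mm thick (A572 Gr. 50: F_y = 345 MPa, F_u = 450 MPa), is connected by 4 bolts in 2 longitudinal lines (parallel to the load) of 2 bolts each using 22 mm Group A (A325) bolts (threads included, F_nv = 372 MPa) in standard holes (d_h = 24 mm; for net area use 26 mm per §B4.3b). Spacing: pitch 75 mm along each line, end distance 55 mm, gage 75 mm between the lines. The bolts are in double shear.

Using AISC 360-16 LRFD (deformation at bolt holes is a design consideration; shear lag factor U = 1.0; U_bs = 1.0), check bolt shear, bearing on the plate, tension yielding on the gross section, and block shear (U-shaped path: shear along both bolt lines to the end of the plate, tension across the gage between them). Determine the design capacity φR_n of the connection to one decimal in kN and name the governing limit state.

Bolt shear: A_b = π(22)²/4 = 380.13 mm². φR_n = 0.75 × 372 × 380.13 × 4 × 2 = 848.5 kN.
Bearing (12 mm plate, F_u = 450 MPa): end bolts L_c = 55 − 24/2 = 43, R_n = min(1.2×43×12×450, 2.4×22×12×450) = 278.64 kN/bolt; interior L_c = 75 − 24 = 51, R_n = 285.12 kN/bolt. φR_n = 0.75 × (2×278.64 + 2×285.12) = 845.6 kN.
Tension yield (gross): A_g = 214×12 = 2568 mm². φR_n = 0.90 × 345 × 2568 = 797.4 kN.
Block shear: shear path 2×[55+1×75] = 2×130 mm, A_gv = 3120, A_nv = 2×(130 − 1.5×26)×12 = 2184 mm²; tension across gage: (75 − 1×26)×12 = 588 mm². R_n = min(0.6×450×2184, 0.6×345×3120) + 1.0×450×588 = min(589.68, 645.84) + 264.6 = 854.28 kN. φR_n = 0.75 × 854.28 = 640.7 kN.
Governing: min(848.5, 845.6, 797.4, 640.7) = 640.7 kN → block shear.

640.7 kN (block shear governs)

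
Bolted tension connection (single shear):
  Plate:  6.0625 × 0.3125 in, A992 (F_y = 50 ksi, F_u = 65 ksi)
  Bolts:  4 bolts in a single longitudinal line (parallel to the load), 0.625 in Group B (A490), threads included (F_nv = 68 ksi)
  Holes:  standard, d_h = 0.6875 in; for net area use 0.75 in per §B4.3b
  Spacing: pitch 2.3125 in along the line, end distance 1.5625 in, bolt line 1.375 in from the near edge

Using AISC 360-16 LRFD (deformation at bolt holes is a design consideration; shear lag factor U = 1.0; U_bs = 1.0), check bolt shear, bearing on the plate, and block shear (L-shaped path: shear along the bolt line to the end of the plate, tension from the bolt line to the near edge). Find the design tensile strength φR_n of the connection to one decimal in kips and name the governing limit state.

Bolt shear: A_b = π(0.625)²/4 = 0.3068 in². φR_n = 0.75 × 68 × 0.3068 × 4 × 1 = 62.6 kips.
Bearing (0.3125 in plate, F_u = 65 ksi): end bolts L_c = 1.5625 − 0.6875/2 = 1.21875, R_n = min(1.2×1.21875×0.3125×65, 2.4×0.625×0.3125×65) = 29.707 kips/bolt; interior L_c = 2.3125 − 0.6875 = 1.625, R_n = 30.469 kips/bolt. φR_n = 0.75 × (1×29.707 + 3×30.469) = 90.8 kips.
Block shear: shear path 1×[1.5625+3×2.3125] = 1×8.5 in, A_gv = 2.6563, A_nv = 1×(8.5 − 3.5×0.75)×0.3125 = 1.8359 in²; tension to near edge: (1.375 − 0.5×0.75)×0.3125 = 0.3125 in². R_n = min(0.6×65×1.8359, 0.6×50×2.6563) + 1.0×65×0.3125 = min(71.6, 79.689) + 20.313 = 91.913 kips. φR_n = 0.75 × 91.913 = 68.9 kips.
Governing: min(62.6, 90.8, 68.9) = 62.6 kips → bolt shear.

62.6 kips (bolt shear governs)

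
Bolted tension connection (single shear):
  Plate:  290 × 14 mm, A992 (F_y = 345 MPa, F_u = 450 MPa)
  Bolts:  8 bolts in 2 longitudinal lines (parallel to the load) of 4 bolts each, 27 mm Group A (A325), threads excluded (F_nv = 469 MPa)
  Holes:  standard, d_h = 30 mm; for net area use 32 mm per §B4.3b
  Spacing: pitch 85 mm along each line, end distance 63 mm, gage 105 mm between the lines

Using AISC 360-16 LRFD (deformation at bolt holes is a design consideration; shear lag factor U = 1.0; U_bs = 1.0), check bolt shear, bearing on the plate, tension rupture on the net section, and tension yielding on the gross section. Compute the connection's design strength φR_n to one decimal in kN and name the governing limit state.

Bolt shear: A_b = π(27)²/4 = 572.56 mm². φR_n = 0.75 × 469 × 572.56 × 8 × 1 = 1611.2 kN.
Bearing (14 mm plate, F_u = 450 MPa): end bolts L_c = 63 − 30/2 = 48, R_n = min(1.2×48×14×450, 2.4×27×14×450) = 362.88 kN/bolt; interior L_c = 85 − 30 = 55, R_n = 408.24 kN/bolt. φR_n = 0.75 × (2×362.88 + 6×408.24) = 2381.4 kN.
Tension rupture (net): A_n = (290 − 2×32)×14 = 3164 mm² (U = 1.0, A_e = A_n). φR_n = 0.75 × 450 × 3164 = 1067.9 kN.
Tension yield (gross): A_g = 290×14 = 4060 mm². φR_n = 0.90 × 345 × 4060 = 1260.6 kN.
Governing: min(1611.2, 2381.4, 1067.9, 1260.6) = 1067.9 kN → net-section rupture.

1067.9 kN (net-section rupture governs)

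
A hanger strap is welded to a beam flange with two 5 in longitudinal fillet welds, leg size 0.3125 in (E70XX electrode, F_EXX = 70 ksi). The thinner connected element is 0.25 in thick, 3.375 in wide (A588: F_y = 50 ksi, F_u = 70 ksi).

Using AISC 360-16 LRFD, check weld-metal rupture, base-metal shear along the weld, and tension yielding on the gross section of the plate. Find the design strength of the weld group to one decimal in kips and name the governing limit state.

38.0 kips (gross-section yield governs)

Weld metal: throat = 0.707×0.3125 = 0.22094 in, L = 2×5 = 10 in. φR_n = 0.75 × 0.6 × 70 × 0.22094 × 10 = 69.6 kips.
Base metal shear (0.25 in plate): yield φR_n = 1.0×0.6×50×0.25×10 = 75.0 kips; rupture φR_n = 0.75×0.6×70×0.25×10 = 78.8 kips; take 75.0 kips (yield).
Tension yield (gross): A_g = 3.375×0.25 = 0.84375 in². φR_n = 0.90 × 50 × 0.84375 = 38.0 kips.
Governing: min(69.6, 75.0, 38.0) = 38.0 kips → gross-section yield.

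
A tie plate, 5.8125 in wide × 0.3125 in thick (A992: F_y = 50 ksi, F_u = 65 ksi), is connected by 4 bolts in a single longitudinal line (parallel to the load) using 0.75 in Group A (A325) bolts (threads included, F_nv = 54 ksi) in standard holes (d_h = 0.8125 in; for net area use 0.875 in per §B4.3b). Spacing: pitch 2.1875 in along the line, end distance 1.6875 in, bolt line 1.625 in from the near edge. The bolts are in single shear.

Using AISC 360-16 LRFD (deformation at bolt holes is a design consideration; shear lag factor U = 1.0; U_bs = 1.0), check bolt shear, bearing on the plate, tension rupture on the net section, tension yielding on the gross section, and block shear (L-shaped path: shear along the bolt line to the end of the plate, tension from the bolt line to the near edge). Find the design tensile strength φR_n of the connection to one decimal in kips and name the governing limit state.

Bolt shear: A_b = π(0.75)²/4 = 0.44179 in². φR_n = 0.75 × 54 × 0.44179 × 4 × 1 = 71.6 kips.
Bearing (0.3125 in plate, F_u = 65 ksi): end bolts L_c = 1.6875 − 0.8125/2 = 1.28125, R_n = min(1.2×1.28125×0.3125×65, 2.4×0.75×0.3125×65) = 31.23 kips/bolt; interior L_c = 2.1875 − 0.8125 = 1.375, R_n = 33.516 kips/bolt. φR_n = 0.75 × (1×31.23 + 3×33.516) = 98.8 kips.
Tension rupture (net): A_n = (5.8125 − 1×0.875)×0.3125 = 1.543 in² (U = 1.0, A_e = A_n). φR_n = 0.75 × 65 × 1.543 = 75.2 kips.
Tension yield (gross): A_g = 5.8125×0.3125 = 1.8164 in². φR_n = 0.90 × 50 × 1.8164 = 81.7 kips.
Block shear: shear path 1×[1.6875+3×2.1875] = 1×8.25 in, A_gv = 2.5781, A_nv = 1×(8.25 − 3.5×0.875)×0.3125 = 1.6211 in²; tension to near edge: (1.625 − 0.5×0.875)×0.3125 = 0.37109 in². R_n = min(0.6×65×1.6211, 0.6×50×2.5781) + 1.0×65×0.37109 = min(63.223, 77.343) + 24.121 = 87.344 kips. φR_n = 0.75 × 87.344 = 65.5 kips.
Governing: min(71.6, 98.8, 75.2, 81.7, 65.5) = 65.5 kips → block shear.

65.5 kips (block shear governs)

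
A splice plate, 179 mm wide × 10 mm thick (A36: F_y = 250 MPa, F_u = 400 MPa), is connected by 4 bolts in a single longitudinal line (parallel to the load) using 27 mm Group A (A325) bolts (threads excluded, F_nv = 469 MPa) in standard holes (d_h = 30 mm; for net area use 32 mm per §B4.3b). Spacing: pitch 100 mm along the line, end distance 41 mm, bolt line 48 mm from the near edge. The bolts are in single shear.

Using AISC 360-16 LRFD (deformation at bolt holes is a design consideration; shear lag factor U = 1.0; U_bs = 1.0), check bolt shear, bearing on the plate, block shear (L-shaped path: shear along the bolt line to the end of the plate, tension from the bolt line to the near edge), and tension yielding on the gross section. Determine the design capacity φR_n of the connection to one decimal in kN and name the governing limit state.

402.8 kN (gross-section yield governs)

Bolt shear: A_b = π(27)²/4 = 572.56 mm². φR_n = 0.75 × 469 × 572.56 × 4 × 1 = 805.6 kN.
Bearing (10 mm plate, F_u = 400 MPa): end bolts L_c = 41 − 30/2 = 26, R_n = min(1.2×26×10×400, 2.4×27×10×400) = 124.8 kN/bolt; interior L_c = 100 − 30 = 70, R_n = 259.2 kN/bolt. φR_n = 0.75 × (1×124.8 + 3×259.2) = 676.8 kN.
Block shear: shear path 1×[41+3×100] = 1×341 mm, A_gv = 3410, A_nv = 1×(341 − 3.5×32)×10 = 2290 mm²; tension to near edge: (48 − 0.5×32)×10 = 320 mm². R_n = min(0.6×400×2290, 0.6×250×3410) + 1.0×400×320 = min(549.6, 511.5) + 128 = 639.5 kN. φR_n = 0.75 × 639.5 = 479.6 kN.
Tension yield (gross): A_g = 179×10 = 1790 mm². φR_n = 0.90 × 250 × 1790 = 402.8 kN.
Governing: min(805.6, 676.8, 479.6, 402.8) = 402.8 kN → gross-section yield.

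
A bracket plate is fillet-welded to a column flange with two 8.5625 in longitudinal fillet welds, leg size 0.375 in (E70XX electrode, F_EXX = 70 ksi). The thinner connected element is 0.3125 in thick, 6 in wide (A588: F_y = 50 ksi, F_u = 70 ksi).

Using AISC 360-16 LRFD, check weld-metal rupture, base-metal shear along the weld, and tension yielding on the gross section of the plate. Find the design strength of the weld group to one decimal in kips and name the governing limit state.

84.4 kips (gross-section yield governs)

Weld metal: throat = 0.707×0.375 = 0.26513 in, L = 2×8.5625 = 17.125 in. φR_n = 0.75 × 0.6 × 70 × 0.26513 × 17.125 = 143.0 kips.
Base metal shear (0.3125 in plate): yield φR_n = 1.0×0.6×50×0.3125×17.125 = 160.5 kips; rupture φR_n = 0.75×0.6×70×0.3125×17.125 = 168.6 kips; take 160.5 kips (yield).
Tension yield (gross): A_g = 6×0.3125 = 1.875 in². φR_n = 0.90 × 50 × 1.875 = 84.4 kips.
Governing: min(143.0, 160.5, 84.4) = 84.4 kips → gross-section yield.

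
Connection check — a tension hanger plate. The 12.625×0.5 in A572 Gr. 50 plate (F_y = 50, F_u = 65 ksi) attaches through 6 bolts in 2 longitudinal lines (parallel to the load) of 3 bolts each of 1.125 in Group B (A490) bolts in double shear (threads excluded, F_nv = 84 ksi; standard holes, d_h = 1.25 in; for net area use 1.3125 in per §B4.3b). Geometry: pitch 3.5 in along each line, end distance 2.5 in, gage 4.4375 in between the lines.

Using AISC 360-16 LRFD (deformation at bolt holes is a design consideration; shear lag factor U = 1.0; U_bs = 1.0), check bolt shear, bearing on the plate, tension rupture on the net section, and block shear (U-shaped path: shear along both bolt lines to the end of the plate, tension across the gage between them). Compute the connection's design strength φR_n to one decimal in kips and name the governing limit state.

Bolt shear: A_b = π(1.125)²/4 = 0.99402 in². φR_n = 0.75 × 84 × 0.99402 × 6 × 2 = 751.5 kips.
Bearing (0.5 in plate, F_u = 65 ksi): end bolts L_c = 2.5 − 1.25/2 = 1.875, R_n = min(1.2×1.875×0.5×65, 2.4×1.125×0.5×65) = 73.125 kips/bolt; interior L_c = 3.5 − 1.25 = 2.25, R_n = 87.75 kips/bolt. φR_n = 0.75 × (2×73.125 + 4×87.75) = 372.9 kips.
Tension rupture (net): A_n = (12.625 − 2×1.3125)×0.5 = 5 in² (U = 1.0, A_e = A_n). φR_n = 0.75 × 65 × 5 = 243.8 kips.
Block shear: shear path 2×[2.5+2×3.5] = 2×9.5 in, A_gv = 9.5, A_nv = 2×(9.5 − 2.5×1.3125)×0.5 = 6.2188 in²; tension across gage: (4.4375 − 1×1.3125)×0.5 = 1.5625 in². R_n = min(0.6×65×6.2188, 0.6×50×9.5) + 1.0×65×1.5625 = min(242.53, 285) + 101.56 = 344.09 kips. φR_n = 0.75 × 344.09 = 258.1 kips.
Governing: min(751.5, 372.9, 243.8, 258.1) = 243.8 kips → net-section rupture.

243.8 kips (net-section rupture governs)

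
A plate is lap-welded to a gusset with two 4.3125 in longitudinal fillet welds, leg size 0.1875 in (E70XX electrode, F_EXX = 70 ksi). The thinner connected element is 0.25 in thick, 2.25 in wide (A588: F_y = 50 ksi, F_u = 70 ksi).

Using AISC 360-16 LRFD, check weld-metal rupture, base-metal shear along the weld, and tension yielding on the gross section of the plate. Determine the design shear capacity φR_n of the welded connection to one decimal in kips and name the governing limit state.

Weld metal: throat = 0.707×0.1875 = 0.13256 in, L = 2×4.3125 = 8.625 in. φR_n = 0.75 × 0.6 × 70 × 0.13256 × 8.625 = 36.0 kips.
Base metal shear (0.25 in plate): yield φR_n = 1.0×0.6×50×0.25×8.625 = 64.7 kips; rupture φR_n = 0.75×0.6×70×0.25×8.625 = 67.9 kips; take 64.7 kips (yield).
Tension yield (gross): A_g = 2.25×0.25 = 0.5625 in². φR_n = 0.90 × 50 × 0.5625 = 25.3 kips.
Governing: min(36.0, 64.7, 25.3) = 25.3 kips → gross-section yield.

25.3 kips (gross-section yield governs)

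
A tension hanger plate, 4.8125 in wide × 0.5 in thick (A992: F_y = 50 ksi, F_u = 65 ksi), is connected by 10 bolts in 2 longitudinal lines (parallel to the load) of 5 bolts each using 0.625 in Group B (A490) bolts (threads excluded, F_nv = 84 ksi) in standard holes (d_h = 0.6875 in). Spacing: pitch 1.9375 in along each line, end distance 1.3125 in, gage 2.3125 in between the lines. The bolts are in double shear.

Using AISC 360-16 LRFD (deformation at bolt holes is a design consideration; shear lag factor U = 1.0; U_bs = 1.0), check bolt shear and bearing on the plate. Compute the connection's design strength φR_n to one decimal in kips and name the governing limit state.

Bolt shear: A_b = π(0.625)²/4 = 0.3068 in². φR_n = 0.75 × 84 × 0.3068 × 10 × 2 = 386.6 kips.
Bearing (0.5 in plate, F_u = 65 ksi): end bolts L_c = 1.3125 − 0.6875/2 = 0.96875, R_n = min(1.2×0.96875×0.5×65, 2.4×0.625×0.5×65) = 37.781 kips/bolt; interior L_c = 1.9375 − 0.6875 = 1.25, R_n = 48.75 kips/bolt. φR_n = 0.75 × (2×37.781 + 8×48.75) = 349.2 kips.
Governing: min(386.6, 349.2) = 349.2 kips → bearing.

349.2 kips (bearing governs)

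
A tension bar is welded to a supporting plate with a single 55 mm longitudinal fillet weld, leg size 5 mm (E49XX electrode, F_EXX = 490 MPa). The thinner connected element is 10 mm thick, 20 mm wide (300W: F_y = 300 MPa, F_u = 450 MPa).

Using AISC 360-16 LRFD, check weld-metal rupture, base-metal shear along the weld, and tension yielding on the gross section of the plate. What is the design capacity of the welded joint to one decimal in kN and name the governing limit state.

Weld metal: throat = 0.707×5 = 3.535 mm, L = 55 mm. φR_n = 0.75 × 0.6 × 490 × 3.535 × 55 = 42.9 kN.
Base metal shear (10 mm plate): yield φR_n = 1.0×0.6×300×10×55 = 99.0 kN; rupture φR_n = 0.75×0.6×450×10×55 = 111.4 kN; take 99.0 kN (yield).
Tension yield (gross): A_g = 20×10 = 200 mm². φR_n = 0.90 × 300 × 200 = 54.0 kN.
Governing: min(42.9, 99.0, 54.0) = 42.9 kN → weld metal.

42.9 kN (weld metal governs)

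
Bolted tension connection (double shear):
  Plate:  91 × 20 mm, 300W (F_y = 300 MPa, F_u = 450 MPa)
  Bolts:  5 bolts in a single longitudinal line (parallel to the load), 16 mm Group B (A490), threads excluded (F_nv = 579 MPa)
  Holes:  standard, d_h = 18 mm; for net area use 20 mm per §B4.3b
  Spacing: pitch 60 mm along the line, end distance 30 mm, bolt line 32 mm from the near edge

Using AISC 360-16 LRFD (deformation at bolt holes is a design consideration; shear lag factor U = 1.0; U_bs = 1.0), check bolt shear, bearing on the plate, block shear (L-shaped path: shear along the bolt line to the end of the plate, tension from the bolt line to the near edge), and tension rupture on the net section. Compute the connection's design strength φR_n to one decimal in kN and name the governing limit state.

479.3 kN (net-section rupture governs)

Bolt shear: A_b = π(16)²/4 = 201.06 mm². φR_n = 0.75 × 579 × 201.06 × 5 × 2 = 873.1 kN.
Bearing (20 mm plate, F_u = 450 MPa): end bolts L_c = 30 − 18/2 = 21, R_n = min(1.2×21×20×450, 2.4×16×20×450) = 226.8 kN/bolt; interior L_c = 60 − 18 = 42, R_n = 345.6 kN/bolt. φR_n = 0.75 × (1×226.8 + 4×345.6) = 1206.9 kN.
Block shear: shear path 1×[30+4×60] = 1×270 mm, A_gv = 5400, A_nv = 1×(270 − 4.5×20)×20 = 3600 mm²; tension to near edge: (32 − 0.5×20)×20 = 440 mm². R_n = min(0.6×450×3600, 0.6×300×5400) + 1.0×450×440 = min(972, 972) + 198 = 1170 kN. φR_n = 0.75 × 1170 = 877.5 kN.
Tension rupture (net): A_n = (91 − 1×20)×20 = 1420 mm² (U = 1.0, A_e = A_n). φR_n = 0.75 × 450 × 1420 = 479.3 kN.
Governing: min(873.1, 1206.9, 877.5, 479.3) = 479.3 kN → net-section rupture.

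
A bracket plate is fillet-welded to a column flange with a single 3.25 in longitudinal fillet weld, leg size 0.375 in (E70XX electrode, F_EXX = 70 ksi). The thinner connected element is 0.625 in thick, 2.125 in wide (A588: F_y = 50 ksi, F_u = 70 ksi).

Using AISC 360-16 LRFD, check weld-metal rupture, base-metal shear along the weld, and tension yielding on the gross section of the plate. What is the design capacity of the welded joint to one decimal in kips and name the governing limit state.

27.1 kips (weld metal governs)

Weld metal: throat = 0.707×0.375 = 0.26513 in, L = 3.25 in. φR_n = 0.75 × 0.6 × 70 × 0.26513 × 3.25 = 27.1 kips.
Base metal shear (0.625 in plate): yield φR_n = 1.0×0.6×50×0.625×3.25 = 60.9 kips; rupture φR_n = 0.75×0.6×70×0.625×3.25 = 64.0 kips; take 60.9 kips (yield).
Tension yield (gross): A_g = 2.125×0.625 = 1.3281 in². φR_n = 0.90 × 50 × 1.3281 = 59.8 kips.
Governing: min(27.1, 60.9, 59.8) = 27.1 kips → weld metal.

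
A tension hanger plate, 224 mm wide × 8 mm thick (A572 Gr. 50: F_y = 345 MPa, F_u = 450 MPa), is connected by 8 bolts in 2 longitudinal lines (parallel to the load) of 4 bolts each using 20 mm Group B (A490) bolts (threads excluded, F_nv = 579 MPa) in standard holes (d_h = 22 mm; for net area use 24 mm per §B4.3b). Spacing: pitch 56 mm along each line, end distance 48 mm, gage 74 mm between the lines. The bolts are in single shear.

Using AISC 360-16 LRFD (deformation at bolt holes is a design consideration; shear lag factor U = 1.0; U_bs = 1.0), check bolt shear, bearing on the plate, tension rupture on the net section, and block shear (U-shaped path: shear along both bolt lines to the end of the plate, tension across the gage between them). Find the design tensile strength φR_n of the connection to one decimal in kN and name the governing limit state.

Bolt shear: A_b = π(20)²/4 = 314.16 mm². φR_n = 0.75 × 579 × 314.16 × 8 × 1 = 1091.4 kN.
Bearing (8 mm plate, F_u = 450 MPa): end bolts L_c = 48 − 22/2 = 37, R_n = min(1.2×37×8×450, 2.4×20×8×450) = 159.84 kN/bolt; interior L_c = 56 − 22 = 34, R_n = 146.88 kN/bolt. φR_n = 0.75 × (2×159.84 + 6×146.88) = 900.7 kN.
Tension rupture (net): A_n = (224 − 2×24)×8 = 1408 mm² (U = 1.0, A_e = A_n). φR_n = 0.75 × 450 × 1408 = 475.2 kN.
Block shear: shear path 2×[48+3×56] = 2×216 mm, A_gv = 3456, A_nv = 2×(216 − 3.5×24)×8 = 2112 mm²; tension across gage: (74 − 1×24)×8 = 400 mm². R_n = min(0.6×450×2112, 0.6×345×3456) + 1.0×450×400 = min(570.24, 715.39) + 180 = 750.24 kN. φR_n = 0.75 × 750.24 = 562.7 kN.
Governing: min(1091.4, 900.7, 475.2, 562.7) = 475.2 kN → net-section rupture.

475.2 kN (net-section rupture governs)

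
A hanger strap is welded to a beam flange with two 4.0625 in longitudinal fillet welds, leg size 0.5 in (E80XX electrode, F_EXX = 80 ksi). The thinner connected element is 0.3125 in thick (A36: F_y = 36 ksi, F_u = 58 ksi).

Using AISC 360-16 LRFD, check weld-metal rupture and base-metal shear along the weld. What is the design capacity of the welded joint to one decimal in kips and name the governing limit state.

Weld metal: throat = 0.707×0.5 = 0.3535 in, L = 2×4.0625 = 8.125 in. φR_n = 0.75 × 0.6 × 80 × 0.3535 × 8.125 = 103.4 kips.
Base metal shear (0.3125 in plate): yield φR_n = 1.0×0.6×36×0.3125×8.125 = 54.8 kips; rupture φR_n = 0.75×0.6×58×0.3125×8.125 = 66.3 kips; take 54.8 kips (yield).
Governing: min(103.4, 54.8) = 54.8 kips → base-metal shear.

54.8 kips (base-metal shear governs)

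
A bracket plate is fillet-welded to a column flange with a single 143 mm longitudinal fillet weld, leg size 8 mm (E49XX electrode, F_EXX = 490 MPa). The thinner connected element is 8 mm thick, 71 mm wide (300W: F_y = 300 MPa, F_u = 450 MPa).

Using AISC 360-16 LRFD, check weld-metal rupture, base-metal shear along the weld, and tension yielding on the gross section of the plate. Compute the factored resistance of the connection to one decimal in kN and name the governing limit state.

153.4 kN (gross-section yield governs)

Weld metal: throat = 0.707×8 = 5.656 mm, L = 143 mm. φR_n = 0.75 × 0.6 × 490 × 5.656 × 143 = 178.3 kN.
Base metal shear (8 mm plate): yield φR_n = 1.0×0.6×300×8×143 = 205.9 kN; rupture φR_n = 0.75×0.6×450×8×143 = 231.7 kN; take 205.9 kN (yield).
Tension yield (gross): A_g = 71×8 = 568 mm². φR_n = 0.90 × 300 × 568 = 153.4 kN.
Governing: min(178.3, 205.9, 153.4) = 153.4 kN → gross-section yield.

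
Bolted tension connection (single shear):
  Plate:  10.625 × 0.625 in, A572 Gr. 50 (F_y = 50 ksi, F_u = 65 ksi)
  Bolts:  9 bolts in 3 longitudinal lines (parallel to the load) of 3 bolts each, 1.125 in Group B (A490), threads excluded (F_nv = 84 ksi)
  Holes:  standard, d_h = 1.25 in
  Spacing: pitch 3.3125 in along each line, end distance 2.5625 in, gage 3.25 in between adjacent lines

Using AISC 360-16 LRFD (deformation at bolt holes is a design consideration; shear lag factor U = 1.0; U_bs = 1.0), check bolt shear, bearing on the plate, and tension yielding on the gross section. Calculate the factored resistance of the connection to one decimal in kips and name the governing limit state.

298.8 kips (gross-section yield governs)

Bolt shear: A_b = π(1.125)²/4 = 0.99402 in². φR_n = 0.75 × 84 × 0.99402 × 9 × 1 = 563.6 kips.
Bearing (0.625 in plate, F_u = 65 ksi): end bolts L_c = 2.5625 − 1.25/2 = 1.9375, R_n = min(1.2×1.9375×0.625×65, 2.4×1.125×0.625×65) = 94.453 kips/bolt; interior L_c = 3.3125 − 1.25 = 2.0625, R_n = 100.55 kips/bolt. φR_n = 0.75 × (3×94.453 + 6×100.55) = 665.0 kips.
Tension yield (gross): A_g = 10.625×0.625 = 6.6406 in². φR_n = 0.90 × 50 × 6.6406 = 298.8 kips.
Governing: min(563.6, 665.0, 298.8) = 298.8 kips → gross-section yield.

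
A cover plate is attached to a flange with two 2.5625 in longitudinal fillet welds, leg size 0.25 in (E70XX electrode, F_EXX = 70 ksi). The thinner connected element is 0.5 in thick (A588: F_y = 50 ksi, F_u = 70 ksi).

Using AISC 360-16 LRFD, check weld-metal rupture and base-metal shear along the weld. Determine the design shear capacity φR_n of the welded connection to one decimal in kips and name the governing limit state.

28.5 kips (weld metal governs)

Weld metal: throat = 0.707×0.25 = 0.17675 in, L = 2×2.5625 = 5.125 in. φR_n = 0.75 × 0.6 × 70 × 0.17675 × 5.125 = 28.5 kips.
Base metal shear (0.5 in plate): yield φR_n = 1.0×0.6×50×0.5×5.125 = 76.9 kips; rupture φR_n = 0.75×0.6×70×0.5×5.125 = 80.7 kips; take 76.9 kips (yield).
Governing: min(28.5, 76.9) = 28.5 kips → weld metal.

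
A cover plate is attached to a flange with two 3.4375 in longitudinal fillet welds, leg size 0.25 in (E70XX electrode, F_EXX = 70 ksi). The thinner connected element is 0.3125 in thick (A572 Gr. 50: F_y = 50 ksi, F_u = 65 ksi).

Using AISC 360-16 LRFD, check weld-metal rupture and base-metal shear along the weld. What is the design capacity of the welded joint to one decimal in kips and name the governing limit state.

Weld metal: throat = 0.707×0.25 = 0.17675 in, L = 2×3.4375 = 6.875 in. φR_n = 0.75 × 0.6 × 70 × 0.17675 × 6.875 = 38.3 kips.
Base metal shear (0.3125 in plate): yield φR_n = 1.0×0.6×50×0.3125×6.875 = 64.5 kips; rupture φR_n = 0.75×0.6×65×0.3125×6.875 = 62.8 kips; take 62.8 kips (rupture).
Governing: min(38.3, 62.8) = 38.3 kips → weld metal.

38.3 kips (weld metal governs)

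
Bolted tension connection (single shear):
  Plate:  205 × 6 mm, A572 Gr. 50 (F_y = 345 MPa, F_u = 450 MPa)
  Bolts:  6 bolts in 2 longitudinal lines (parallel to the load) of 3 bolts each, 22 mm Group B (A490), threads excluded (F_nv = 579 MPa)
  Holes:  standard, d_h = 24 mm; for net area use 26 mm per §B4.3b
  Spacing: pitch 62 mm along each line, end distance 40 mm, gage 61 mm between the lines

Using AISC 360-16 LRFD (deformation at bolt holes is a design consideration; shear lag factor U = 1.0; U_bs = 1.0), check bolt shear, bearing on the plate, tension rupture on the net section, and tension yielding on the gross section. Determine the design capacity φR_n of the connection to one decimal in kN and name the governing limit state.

309.8 kN (net-section rupture governs)

Bolt shear: A_b = π(22)²/4 = 380.13 mm². φR_n = 0.75 × 579 × 380.13 × 6 × 1 = 990.4 kN.
Bearing (6 mm plate, F_u = 450 MPa): end bolts L_c = 40 − 24/2 = 28, R_n = min(1.2×28×6×450, 2.4×22×6×450) = 90.72 kN/bolt; interior L_c = 62 − 24 = 38, R_n = 123.12 kN/bolt. φR_n = 0.75 × (2×90.72 + 4×123.12) = 505.4 kN.
Tension rupture (net): A_n = (205 − 2×26)×6 = 918 mm² (U = 1.0, A_e = A_n). φR_n = 0.75 × 450 × 918 = 309.8 kN.
Tension yield (gross): A_g = 205×6 = 1230 mm². φR_n = 0.90 × 345 × 1230 = 381.9 kN.
Governing: min(990.4, 505.4, 309.8, 381.9) = 309.8 kN → net-section rupture.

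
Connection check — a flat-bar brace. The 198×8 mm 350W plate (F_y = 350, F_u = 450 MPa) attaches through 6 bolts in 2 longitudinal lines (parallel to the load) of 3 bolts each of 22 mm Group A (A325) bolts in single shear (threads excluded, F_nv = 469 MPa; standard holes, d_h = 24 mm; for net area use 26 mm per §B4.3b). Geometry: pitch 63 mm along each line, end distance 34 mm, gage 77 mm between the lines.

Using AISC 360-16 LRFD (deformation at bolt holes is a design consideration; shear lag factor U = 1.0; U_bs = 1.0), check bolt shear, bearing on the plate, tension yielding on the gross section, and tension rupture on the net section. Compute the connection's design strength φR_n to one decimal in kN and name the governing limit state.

394.2 kN (net-section rupture governs)

Bolt shear: A_b = π(22)²/4 = 380.13 mm². φR_n = 0.75 × 469 × 380.13 × 6 × 1 = 802.3 kN.
Bearing (8 mm plate, F_u = 450 MPa): end bolts L_c = 34 − 24/2 = 22, R_n = min(1.2×22×8×450, 2.4×22×8×450) = 95.04 kN/bolt; interior L_c = 63 − 24 = 39, R_n = 168.48 kN/bolt. φR_n = 0.75 × (2×95.04 + 4×168.48) = 648.0 kN.
Tension yield (gross): A_g = 198×8 = 1584 mm². φR_n = 0.90 × 350 × 1584 = 499.0 kN.
Tension rupture (net): A_n = (198 − 2×26)×8 = 1168 mm² (U = 1.0, A_e = A_n). φR_n = 0.75 × 450 × 1168 = 394.2 kN.
Governing: min(802.3, 648.0, 499.0, 394.2) = 394.2 kN → net-section rupture.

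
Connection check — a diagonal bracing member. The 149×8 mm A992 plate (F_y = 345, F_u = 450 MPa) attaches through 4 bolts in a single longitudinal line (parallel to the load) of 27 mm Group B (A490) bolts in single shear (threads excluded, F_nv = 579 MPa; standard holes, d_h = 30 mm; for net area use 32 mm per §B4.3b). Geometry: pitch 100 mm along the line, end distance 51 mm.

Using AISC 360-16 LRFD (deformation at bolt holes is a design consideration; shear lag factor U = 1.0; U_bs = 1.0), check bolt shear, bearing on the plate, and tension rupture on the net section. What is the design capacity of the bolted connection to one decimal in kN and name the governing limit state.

315.9 kN (net-section rupture governs)

Bolt shear: A_b = π(27)²/4 = 572.56 mm². φR_n = 0.75 × 579 × 572.56 × 4 × 1 = 994.5 kN.
Bearing (8 mm plate, F_u = 450 MPa): end bolts L_c = 51 − 30/2 = 36, R_n = min(1.2×36×8×450, 2.4×27×8×450) = 155.52 kN/bolt; interior L_c = 100 − 30 = 70, R_n = 233.28 kN/bolt. φR_n = 0.75 × (1×155.52 + 3×233.28) = 641.5 kN.
Tension rupture (net): A_n = (149 − 1×32)×8 = 936 mm² (U = 1.0, A_e = A_n). φR_n = 0.75 × 450 × 936 = 315.9 kN.
Governing: min(994.5, 641.5, 315.9) = 315.9 kN → net-section rupture.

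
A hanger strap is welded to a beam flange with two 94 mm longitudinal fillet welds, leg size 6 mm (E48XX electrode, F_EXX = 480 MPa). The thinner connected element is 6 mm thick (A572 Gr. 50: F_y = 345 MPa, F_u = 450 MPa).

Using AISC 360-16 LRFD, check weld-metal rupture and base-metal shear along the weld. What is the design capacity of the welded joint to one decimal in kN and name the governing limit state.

172.3 kN (weld metal governs)

Weld metal: throat = 0.707×6 = 4.242 mm, L = 2×94 = 188 mm. φR_n = 0.75 × 0.6 × 480 × 4.242 × 188 = 172.3 kN.
Base metal shear (6 mm plate): yield φR_n = 1.0×0.6×345×6×188 = 233.5 kN; rupture φR_n = 0.75×0.6×450×6×188 = 228.4 kN; take 228.4 kN (rupture).
Governing: min(172.3, 228.4) = 172.3 kN → weld metal.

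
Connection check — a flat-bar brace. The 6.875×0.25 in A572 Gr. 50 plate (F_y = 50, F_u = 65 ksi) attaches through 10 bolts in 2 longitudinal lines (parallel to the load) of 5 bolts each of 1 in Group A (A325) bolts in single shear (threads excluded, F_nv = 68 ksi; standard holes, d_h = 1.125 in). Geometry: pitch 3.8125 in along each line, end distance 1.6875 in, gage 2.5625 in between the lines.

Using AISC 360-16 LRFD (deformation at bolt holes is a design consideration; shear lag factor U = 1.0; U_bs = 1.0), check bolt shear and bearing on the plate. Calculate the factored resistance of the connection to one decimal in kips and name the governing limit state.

266.9 kips (bearing governs)

Bolt shear: A_b = π(1)²/4 = 0.7854 in². φR_n = 0.75 × 68 × 0.7854 × 10 × 1 = 400.6 kips.
Bearing (0.25 in plate, F_u = 65 ksi): end bolts L_c = 1.6875 − 1.125/2 = 1.125, R_n = min(1.2×1.125×0.25×65, 2.4×1×0.25×65) = 21.938 kips/bolt; interior L_c = 3.8125 − 1.125 = 2.6875, R_n = 39 kips/bolt. φR_n = 0.75 × (2×21.938 + 8×39) = 266.9 kips.
Governing: min(400.6, 266.9) = 266.9 kips → bearing.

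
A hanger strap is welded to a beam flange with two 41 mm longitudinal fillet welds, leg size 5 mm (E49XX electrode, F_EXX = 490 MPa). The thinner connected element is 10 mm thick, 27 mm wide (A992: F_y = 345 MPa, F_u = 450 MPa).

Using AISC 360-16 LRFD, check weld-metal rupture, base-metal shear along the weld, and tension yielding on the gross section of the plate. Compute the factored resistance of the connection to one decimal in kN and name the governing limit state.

Weld metal: throat = 0.707×5 = 3.535 mm, L = 2×41 = 82 mm. φR_n = 0.75 × 0.6 × 490 × 3.535 × 82 = 63.9 kN.
Base metal shear (10 mm plate): yield φR_n = 1.0×0.6×345×10×82 = 169.7 kN; rupture φR_n = 0.75×0.6×450×10×82 = 166.1 kN; take 166.1 kN (rupture).
Tension yield (gross): A_g = 27×10 = 270 mm². φR_n = 0.90 × 345 × 270 = 83.8 kN.
Governing: min(63.9, 166.1, 83.8) = 63.9 kN → weld metal.

63.9 kN (weld metal governs)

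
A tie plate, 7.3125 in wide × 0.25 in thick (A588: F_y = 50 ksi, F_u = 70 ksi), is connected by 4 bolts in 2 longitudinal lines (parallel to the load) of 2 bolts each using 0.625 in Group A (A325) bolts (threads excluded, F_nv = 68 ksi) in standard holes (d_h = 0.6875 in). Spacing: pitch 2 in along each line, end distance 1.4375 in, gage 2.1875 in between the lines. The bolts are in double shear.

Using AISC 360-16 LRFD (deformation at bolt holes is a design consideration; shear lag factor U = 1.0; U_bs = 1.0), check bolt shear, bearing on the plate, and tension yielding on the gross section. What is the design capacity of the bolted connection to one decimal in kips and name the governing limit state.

Bolt shear: A_b = π(0.625)²/4 = 0.3068 in². φR_n = 0.75 × 68 × 0.3068 × 4 × 2 = 125.2 kips.
Bearing (0.25 in plate, F_u = 70 ksi): end bolts L_c = 1.4375 − 0.6875/2 = 1.09375, R_n = min(1.2×1.09375×0.25×70, 2.4×0.625×0.25×70) = 22.969 kips/bolt; interior L_c = 2 − 0.6875 = 1.3125, R_n = 26.25 kips/bolt. φR_n = 0.75 × (2×22.969 + 2×26.25) = 73.8 kips.
Tension yield (gross): A_g = 7.3125×0.25 = 1.8281 in². φR_n = 0.90 × 50 × 1.8281 = 82.3 kips.
Governing: min(125.2, 73.8, 82.3) = 73.8 kips → bearing.

73.8 kips (bearing governs)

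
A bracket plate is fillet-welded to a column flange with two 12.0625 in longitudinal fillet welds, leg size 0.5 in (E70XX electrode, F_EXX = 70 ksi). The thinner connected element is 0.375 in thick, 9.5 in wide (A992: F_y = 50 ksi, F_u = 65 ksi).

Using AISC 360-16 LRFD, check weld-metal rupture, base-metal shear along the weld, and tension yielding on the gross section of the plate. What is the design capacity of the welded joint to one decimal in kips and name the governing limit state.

160.3 kips (gross-section yield governs)

Weld metal: throat = 0.707×0.5 = 0.3535 in, L = 2×12.0625 = 24.125 in. φR_n = 0.75 × 0.6 × 70 × 0.3535 × 24.125 = 268.6 kips.
Base metal shear (0.375 in plate): yield φR_n = 1.0×0.6×50×0.375×24.125 = 271.4 kips; rupture φR_n = 0.75×0.6×65×0.375×24.125 = 264.6 kips; take 264.6 kips (rupture).
Tension yield (gross): A_g = 9.5×0.375 = 3.5625 in². φR_n = 0.90 × 50 × 3.5625 = 160.3 kips.
Governing: min(268.6, 264.6, 160.3) = 160.3 kips → gross-section yield.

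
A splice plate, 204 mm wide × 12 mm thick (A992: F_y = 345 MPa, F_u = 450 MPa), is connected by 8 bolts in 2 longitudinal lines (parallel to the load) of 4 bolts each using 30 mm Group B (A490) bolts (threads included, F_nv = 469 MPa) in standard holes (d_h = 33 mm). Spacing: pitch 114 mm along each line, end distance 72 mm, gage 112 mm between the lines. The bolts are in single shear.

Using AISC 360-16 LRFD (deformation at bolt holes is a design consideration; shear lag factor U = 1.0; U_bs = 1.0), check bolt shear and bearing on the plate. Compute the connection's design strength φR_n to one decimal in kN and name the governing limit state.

1989.1 kN (bolt shear governs)

Bolt shear: A_b = π(30)²/4 = 706.86 mm². φR_n = 0.75 × 469 × 706.86 × 8 × 1 = 1989.1 kN.
Bearing (12 mm plate, F_u = 450 MPa): end bolts L_c = 72 − 33/2 = 55.5, R_n = min(1.2×55.5×12×450, 2.4×30×12×450) = 359.64 kN/bolt; interior L_c = 114 − 33 = 81, R_n = 388.8 kN/bolt. φR_n = 0.75 × (2×359.64 + 6×388.8) = 2289.1 kN.
Governing: min(1989.1, 2289.1) = 1989.1 kN → bolt shear.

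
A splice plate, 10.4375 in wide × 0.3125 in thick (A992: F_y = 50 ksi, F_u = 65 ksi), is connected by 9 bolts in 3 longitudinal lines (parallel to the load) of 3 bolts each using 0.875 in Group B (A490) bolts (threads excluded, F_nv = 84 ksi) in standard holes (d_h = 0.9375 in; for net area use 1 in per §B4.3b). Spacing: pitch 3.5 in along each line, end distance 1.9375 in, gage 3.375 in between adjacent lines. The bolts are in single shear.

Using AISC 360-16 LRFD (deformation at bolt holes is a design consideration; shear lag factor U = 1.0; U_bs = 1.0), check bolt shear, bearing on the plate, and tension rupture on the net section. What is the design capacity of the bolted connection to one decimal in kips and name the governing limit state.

113.3 kips (net-section rupture governs)

Bolt shear: A_b = π(0.875)²/4 = 0.60132 in². φR_n = 0.75 × 84 × 0.60132 × 9 × 1 = 340.9 kips.
Bearing (0.3125 in plate, F_u = 65 ksi): end bolts L_c = 1.9375 − 0.9375/2 = 1.46875, R_n = min(1.2×1.46875×0.3125×65, 2.4×0.875×0.3125×65) = 35.801 kips/bolt; interior L_c = 3.5 − 0.9375 = 2.5625, R_n = 42.656 kips/bolt. φR_n = 0.75 × (3×35.801 + 6×42.656) = 272.5 kips.
Tension rupture (net): A_n = (10.4375 − 3×1)×0.3125 = 2.3242 in² (U = 1.0, A_e = A_n). φR_n = 0.75 × 65 × 2.3242 = 113.3 kips.
Governing: min(340.9, 272.5, 113.3) = 113.3 kips → net-section rupture.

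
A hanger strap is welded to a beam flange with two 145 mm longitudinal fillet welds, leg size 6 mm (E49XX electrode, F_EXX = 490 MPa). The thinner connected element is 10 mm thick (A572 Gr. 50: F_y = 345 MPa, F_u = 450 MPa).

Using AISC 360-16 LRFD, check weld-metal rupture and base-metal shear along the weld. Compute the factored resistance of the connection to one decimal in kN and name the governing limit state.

Weld metal: throat = 0.707×6 = 4.242 mm, L = 2×145 = 290 mm. φR_n = 0.75 × 0.6 × 490 × 4.242 × 290 = 271.3 kN.
Base metal shear (10 mm plate): yield φR_n = 1.0×0.6×345×10×290 = 600.3 kN; rupture φR_n = 0.75×0.6×450×10×290 = 587.3 kN; take 587.3 kN (rupture).
Governing: min(271.3, 587.3) = 271.3 kN → weld metal.

271.3 kN (weld metal governs)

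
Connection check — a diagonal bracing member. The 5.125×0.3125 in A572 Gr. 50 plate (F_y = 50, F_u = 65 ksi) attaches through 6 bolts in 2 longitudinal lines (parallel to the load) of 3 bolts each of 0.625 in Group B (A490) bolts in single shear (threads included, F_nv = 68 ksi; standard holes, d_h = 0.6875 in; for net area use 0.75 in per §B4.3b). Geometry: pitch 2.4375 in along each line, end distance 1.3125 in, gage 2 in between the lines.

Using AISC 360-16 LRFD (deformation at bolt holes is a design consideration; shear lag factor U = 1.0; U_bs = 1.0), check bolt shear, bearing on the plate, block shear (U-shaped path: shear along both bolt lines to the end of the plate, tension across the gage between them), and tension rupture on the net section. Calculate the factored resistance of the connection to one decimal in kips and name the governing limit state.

55.2 kips (net-section rupture governs)

Bolt shear: A_b = π(0.625)²/4 = 0.3068 in². φR_n = 0.75 × 68 × 0.3068 × 6 × 1 = 93.9 kips.
Bearing (0.3125 in plate, F_u = 65 ksi): end bolts L_c = 1.3125 − 0.6875/2 = 0.96875, R_n = min(1.2×0.96875×0.3125×65, 2.4×0.625×0.3125×65) = 23.613 kips/bolt; interior L_c = 2.4375 − 0.6875 = 1.75, R_n = 30.469 kips/bolt. φR_n = 0.75 × (2×23.613 + 4×30.469) = 126.8 kips.
Block shear: shear path 2×[1.3125+2×2.4375] = 2×6.1875 in, A_gv = 3.8672, A_nv = 2×(6.1875 − 2.5×0.75)×0.3125 = 2.6953 in²; tension across gage: (2 − 1×0.75)×0.3125 = 0.39063 in². R_n = min(0.6×65×2.6953, 0.6×50×3.8672) + 1.0×65×0.39063 = min(105.12, 116.02) + 25.391 = 130.51 kips. φR_n = 0.75 × 130.51 = 97.9 kips.
Tension rupture (net): A_n = (5.125 − 2×0.75)×0.3125 = 1.1328 in² (U = 1.0, A_e = A_n). φR_n = 0.75 × 65 × 1.1328 = 55.2 kips.
Governing: min(93.9, 126.8, 97.9, 55.2) = 55.2 kips → net-section rupture.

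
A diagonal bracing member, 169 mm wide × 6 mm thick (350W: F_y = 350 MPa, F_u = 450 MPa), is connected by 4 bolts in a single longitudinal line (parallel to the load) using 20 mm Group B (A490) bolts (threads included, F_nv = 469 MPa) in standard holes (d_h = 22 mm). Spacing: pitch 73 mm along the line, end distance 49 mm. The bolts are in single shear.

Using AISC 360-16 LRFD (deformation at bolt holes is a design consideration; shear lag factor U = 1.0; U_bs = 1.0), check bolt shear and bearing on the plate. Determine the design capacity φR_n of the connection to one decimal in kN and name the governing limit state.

383.9 kN (bearing governs)

Bolt shear: A_b = π(20)²/4 = 314.16 mm². φR_n = 0.75 × 469 × 314.16 × 4 × 1 = 442.0 kN.
Bearing (6 mm plate, F_u = 450 MPa): end bolts L_c = 49 − 22/2 = 38, R_n = min(1.2×38×6×450, 2.4×20×6×450) = 123.12 kN/bolt; interior L_c = 73 − 22 = 51, R_n = 129.6 kN/bolt. φR_n = 0.75 × (1×123.12 + 3×129.6) = 383.9 kN.
Governing: min(442.0, 383.9) = 383.9 kN → bearing.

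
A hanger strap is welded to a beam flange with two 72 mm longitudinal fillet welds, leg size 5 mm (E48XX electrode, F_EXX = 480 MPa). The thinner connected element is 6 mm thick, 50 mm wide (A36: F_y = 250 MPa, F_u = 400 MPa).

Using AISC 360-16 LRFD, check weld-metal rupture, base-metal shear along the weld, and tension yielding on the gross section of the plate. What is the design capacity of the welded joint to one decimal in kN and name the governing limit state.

Weld metal: throat = 0.707×5 = 3.535 mm, L = 2×72 = 144 mm. φR_n = 0.75 × 0.6 × 480 × 3.535 × 144 = 110.0 kN.
Base metal shear (6 mm plate): yield φR_n = 1.0×0.6×250×6×144 = 129.6 kN; rupture φR_n = 0.75×0.6×400×6×144 = 155.5 kN; take 129.6 kN (yield).
Tension yield (gross): A_g = 50×6 = 300 mm². φR_n = 0.90 × 250 × 300 = 67.5 kN.
Governing: min(110.0, 129.6, 67.5) = 67.5 kN → gross-section yield.

67.5 kN (gross-section yield governs)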